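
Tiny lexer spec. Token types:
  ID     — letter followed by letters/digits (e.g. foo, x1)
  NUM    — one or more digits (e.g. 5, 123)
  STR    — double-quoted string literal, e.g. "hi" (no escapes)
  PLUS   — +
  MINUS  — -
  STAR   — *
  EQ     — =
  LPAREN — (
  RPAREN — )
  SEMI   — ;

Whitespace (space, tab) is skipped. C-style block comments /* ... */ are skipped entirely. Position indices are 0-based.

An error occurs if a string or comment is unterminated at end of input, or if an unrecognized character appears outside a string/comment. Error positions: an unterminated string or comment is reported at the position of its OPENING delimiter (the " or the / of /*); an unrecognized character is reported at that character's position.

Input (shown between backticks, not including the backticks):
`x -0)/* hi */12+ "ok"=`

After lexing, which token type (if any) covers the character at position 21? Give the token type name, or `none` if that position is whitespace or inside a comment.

Answer: EQ

Derivation:
pos=0: emit ID 'x' (now at pos=1)
pos=2: emit MINUS '-'
pos=3: emit NUM '0' (now at pos=4)
pos=4: emit RPAREN ')'
pos=5: enter COMMENT mode (saw '/*')
exit COMMENT mode (now at pos=13)
pos=13: emit NUM '12' (now at pos=15)
pos=15: emit PLUS '+'
pos=17: enter STRING mode
pos=17: emit STR "ok" (now at pos=21)
pos=21: emit EQ '='
DONE. 8 tokens: [ID, MINUS, NUM, RPAREN, NUM, PLUS, STR, EQ]
Position 21: char is '=' -> EQ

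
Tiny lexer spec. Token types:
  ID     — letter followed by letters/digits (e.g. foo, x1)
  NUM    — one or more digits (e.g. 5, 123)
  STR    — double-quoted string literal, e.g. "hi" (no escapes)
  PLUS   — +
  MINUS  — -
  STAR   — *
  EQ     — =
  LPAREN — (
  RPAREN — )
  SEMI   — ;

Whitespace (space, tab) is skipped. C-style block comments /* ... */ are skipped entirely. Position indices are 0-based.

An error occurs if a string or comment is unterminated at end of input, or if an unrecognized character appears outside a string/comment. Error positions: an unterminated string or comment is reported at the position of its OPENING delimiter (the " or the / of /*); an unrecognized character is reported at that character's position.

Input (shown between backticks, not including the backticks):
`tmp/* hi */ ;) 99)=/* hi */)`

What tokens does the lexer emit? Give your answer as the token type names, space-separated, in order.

pos=0: emit ID 'tmp' (now at pos=3)
pos=3: enter COMMENT mode (saw '/*')
exit COMMENT mode (now at pos=11)
pos=12: emit SEMI ';'
pos=13: emit RPAREN ')'
pos=15: emit NUM '99' (now at pos=17)
pos=17: emit RPAREN ')'
pos=18: emit EQ '='
pos=19: enter COMMENT mode (saw '/*')
exit COMMENT mode (now at pos=27)
pos=27: emit RPAREN ')'
DONE. 7 tokens: [ID, SEMI, RPAREN, NUM, RPAREN, EQ, RPAREN]

Answer: ID SEMI RPAREN NUM RPAREN EQ RPAREN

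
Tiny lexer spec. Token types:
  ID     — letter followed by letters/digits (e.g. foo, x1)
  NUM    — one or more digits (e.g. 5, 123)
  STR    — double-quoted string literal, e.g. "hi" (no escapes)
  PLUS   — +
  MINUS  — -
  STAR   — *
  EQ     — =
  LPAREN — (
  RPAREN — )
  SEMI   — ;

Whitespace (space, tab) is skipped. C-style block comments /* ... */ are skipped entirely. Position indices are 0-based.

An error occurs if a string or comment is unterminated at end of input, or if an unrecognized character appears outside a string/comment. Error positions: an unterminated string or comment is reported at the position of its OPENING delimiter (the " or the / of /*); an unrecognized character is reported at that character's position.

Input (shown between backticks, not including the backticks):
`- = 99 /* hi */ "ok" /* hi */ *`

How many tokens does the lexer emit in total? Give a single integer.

pos=0: emit MINUS '-'
pos=2: emit EQ '='
pos=4: emit NUM '99' (now at pos=6)
pos=7: enter COMMENT mode (saw '/*')
exit COMMENT mode (now at pos=15)
pos=16: enter STRING mode
pos=16: emit STR "ok" (now at pos=20)
pos=21: enter COMMENT mode (saw '/*')
exit COMMENT mode (now at pos=29)
pos=30: emit STAR '*'
DONE. 5 tokens: [MINUS, EQ, NUM, STR, STAR]

Answer: 5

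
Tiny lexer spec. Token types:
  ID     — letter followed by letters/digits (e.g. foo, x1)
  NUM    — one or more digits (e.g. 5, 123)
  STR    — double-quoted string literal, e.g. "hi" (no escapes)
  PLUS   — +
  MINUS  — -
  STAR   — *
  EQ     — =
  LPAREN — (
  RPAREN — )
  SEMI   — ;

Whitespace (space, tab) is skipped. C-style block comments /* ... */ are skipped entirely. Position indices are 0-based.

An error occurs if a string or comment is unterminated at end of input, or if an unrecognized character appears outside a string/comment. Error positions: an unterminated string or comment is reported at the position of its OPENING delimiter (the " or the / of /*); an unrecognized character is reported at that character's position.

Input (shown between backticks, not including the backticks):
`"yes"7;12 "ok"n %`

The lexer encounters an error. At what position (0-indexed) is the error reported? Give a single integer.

Answer: 16

Derivation:
pos=0: enter STRING mode
pos=0: emit STR "yes" (now at pos=5)
pos=5: emit NUM '7' (now at pos=6)
pos=6: emit SEMI ';'
pos=7: emit NUM '12' (now at pos=9)
pos=10: enter STRING mode
pos=10: emit STR "ok" (now at pos=14)
pos=14: emit ID 'n' (now at pos=15)
pos=16: ERROR — unrecognized char '%'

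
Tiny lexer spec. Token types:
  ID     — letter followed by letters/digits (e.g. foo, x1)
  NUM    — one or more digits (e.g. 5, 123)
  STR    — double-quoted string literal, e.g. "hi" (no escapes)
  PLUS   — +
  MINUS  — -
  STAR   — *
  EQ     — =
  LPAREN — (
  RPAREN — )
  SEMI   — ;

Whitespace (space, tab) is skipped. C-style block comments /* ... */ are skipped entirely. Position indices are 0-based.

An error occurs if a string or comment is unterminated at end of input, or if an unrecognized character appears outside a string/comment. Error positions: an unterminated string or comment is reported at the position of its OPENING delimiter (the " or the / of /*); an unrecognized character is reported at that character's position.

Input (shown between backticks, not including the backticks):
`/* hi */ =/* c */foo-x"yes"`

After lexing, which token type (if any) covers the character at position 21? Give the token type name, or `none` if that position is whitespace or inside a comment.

Answer: ID

Derivation:
pos=0: enter COMMENT mode (saw '/*')
exit COMMENT mode (now at pos=8)
pos=9: emit EQ '='
pos=10: enter COMMENT mode (saw '/*')
exit COMMENT mode (now at pos=17)
pos=17: emit ID 'foo' (now at pos=20)
pos=20: emit MINUS '-'
pos=21: emit ID 'x' (now at pos=22)
pos=22: enter STRING mode
pos=22: emit STR "yes" (now at pos=27)
DONE. 5 tokens: [EQ, ID, MINUS, ID, STR]
Position 21: char is 'x' -> ID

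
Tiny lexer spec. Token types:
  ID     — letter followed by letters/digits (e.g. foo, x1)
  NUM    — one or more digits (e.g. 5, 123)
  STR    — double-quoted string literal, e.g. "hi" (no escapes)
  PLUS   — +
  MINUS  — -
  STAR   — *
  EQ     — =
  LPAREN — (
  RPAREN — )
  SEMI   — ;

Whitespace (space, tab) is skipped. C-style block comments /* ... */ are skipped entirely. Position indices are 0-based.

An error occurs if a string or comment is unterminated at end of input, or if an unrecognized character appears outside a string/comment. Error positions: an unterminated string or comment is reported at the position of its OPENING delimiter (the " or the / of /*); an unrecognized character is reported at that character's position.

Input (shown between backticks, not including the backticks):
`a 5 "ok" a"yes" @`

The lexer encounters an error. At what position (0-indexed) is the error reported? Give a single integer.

pos=0: emit ID 'a' (now at pos=1)
pos=2: emit NUM '5' (now at pos=3)
pos=4: enter STRING mode
pos=4: emit STR "ok" (now at pos=8)
pos=9: emit ID 'a' (now at pos=10)
pos=10: enter STRING mode
pos=10: emit STR "yes" (now at pos=15)
pos=16: ERROR — unrecognized char '@'

Answer: 16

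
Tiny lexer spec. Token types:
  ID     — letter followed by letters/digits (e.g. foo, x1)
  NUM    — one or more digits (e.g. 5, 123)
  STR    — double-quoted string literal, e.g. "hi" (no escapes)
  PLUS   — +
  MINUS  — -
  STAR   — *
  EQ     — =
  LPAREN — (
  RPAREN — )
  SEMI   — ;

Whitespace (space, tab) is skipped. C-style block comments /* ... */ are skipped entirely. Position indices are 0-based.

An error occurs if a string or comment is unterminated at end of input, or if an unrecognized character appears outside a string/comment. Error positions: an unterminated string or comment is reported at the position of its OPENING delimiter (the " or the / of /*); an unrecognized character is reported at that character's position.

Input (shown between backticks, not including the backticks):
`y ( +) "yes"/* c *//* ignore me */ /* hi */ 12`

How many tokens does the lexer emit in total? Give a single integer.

Answer: 6

Derivation:
pos=0: emit ID 'y' (now at pos=1)
pos=2: emit LPAREN '('
pos=4: emit PLUS '+'
pos=5: emit RPAREN ')'
pos=7: enter STRING mode
pos=7: emit STR "yes" (now at pos=12)
pos=12: enter COMMENT mode (saw '/*')
exit COMMENT mode (now at pos=19)
pos=19: enter COMMENT mode (saw '/*')
exit COMMENT mode (now at pos=34)
pos=35: enter COMMENT mode (saw '/*')
exit COMMENT mode (now at pos=43)
pos=44: emit NUM '12' (now at pos=46)
DONE. 6 tokens: [ID, LPAREN, PLUS, RPAREN, STR, NUM]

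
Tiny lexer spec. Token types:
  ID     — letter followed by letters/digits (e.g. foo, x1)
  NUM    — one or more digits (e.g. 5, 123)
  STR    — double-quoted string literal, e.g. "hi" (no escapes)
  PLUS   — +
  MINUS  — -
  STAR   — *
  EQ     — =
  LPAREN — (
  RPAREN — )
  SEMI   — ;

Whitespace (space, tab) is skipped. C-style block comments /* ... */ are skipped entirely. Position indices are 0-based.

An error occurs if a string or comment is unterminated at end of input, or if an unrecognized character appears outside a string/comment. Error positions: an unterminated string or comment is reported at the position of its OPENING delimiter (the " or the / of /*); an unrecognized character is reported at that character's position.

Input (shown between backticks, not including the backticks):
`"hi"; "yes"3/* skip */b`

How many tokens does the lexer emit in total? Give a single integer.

pos=0: enter STRING mode
pos=0: emit STR "hi" (now at pos=4)
pos=4: emit SEMI ';'
pos=6: enter STRING mode
pos=6: emit STR "yes" (now at pos=11)
pos=11: emit NUM '3' (now at pos=12)
pos=12: enter COMMENT mode (saw '/*')
exit COMMENT mode (now at pos=22)
pos=22: emit ID 'b' (now at pos=23)
DONE. 5 tokens: [STR, SEMI, STR, NUM, ID]

Answer: 5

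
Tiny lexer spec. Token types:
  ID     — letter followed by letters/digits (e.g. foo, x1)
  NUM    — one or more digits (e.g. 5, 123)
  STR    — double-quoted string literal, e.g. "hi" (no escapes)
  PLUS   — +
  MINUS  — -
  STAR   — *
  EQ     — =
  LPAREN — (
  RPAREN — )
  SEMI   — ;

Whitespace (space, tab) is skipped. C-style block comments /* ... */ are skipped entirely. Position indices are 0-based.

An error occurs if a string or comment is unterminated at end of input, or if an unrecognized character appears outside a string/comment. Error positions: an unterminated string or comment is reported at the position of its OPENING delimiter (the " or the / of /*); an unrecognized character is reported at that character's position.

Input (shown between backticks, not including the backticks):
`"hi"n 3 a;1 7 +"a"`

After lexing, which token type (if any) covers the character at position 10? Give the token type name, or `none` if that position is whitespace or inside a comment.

Answer: NUM

Derivation:
pos=0: enter STRING mode
pos=0: emit STR "hi" (now at pos=4)
pos=4: emit ID 'n' (now at pos=5)
pos=6: emit NUM '3' (now at pos=7)
pos=8: emit ID 'a' (now at pos=9)
pos=9: emit SEMI ';'
pos=10: emit NUM '1' (now at pos=11)
pos=12: emit NUM '7' (now at pos=13)
pos=14: emit PLUS '+'
pos=15: enter STRING mode
pos=15: emit STR "a" (now at pos=18)
DONE. 9 tokens: [STR, ID, NUM, ID, SEMI, NUM, NUM, PLUS, STR]
Position 10: char is '1' -> NUM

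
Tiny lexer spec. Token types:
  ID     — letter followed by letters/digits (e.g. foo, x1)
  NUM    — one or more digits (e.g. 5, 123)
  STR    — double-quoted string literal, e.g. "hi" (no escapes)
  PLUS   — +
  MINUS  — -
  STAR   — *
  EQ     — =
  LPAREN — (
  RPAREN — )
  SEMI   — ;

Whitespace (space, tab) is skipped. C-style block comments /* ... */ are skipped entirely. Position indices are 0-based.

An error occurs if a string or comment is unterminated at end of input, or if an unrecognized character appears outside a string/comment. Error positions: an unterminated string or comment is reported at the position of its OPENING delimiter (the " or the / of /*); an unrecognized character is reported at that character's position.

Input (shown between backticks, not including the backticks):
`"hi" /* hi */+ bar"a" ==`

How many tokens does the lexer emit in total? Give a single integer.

Answer: 6

Derivation:
pos=0: enter STRING mode
pos=0: emit STR "hi" (now at pos=4)
pos=5: enter COMMENT mode (saw '/*')
exit COMMENT mode (now at pos=13)
pos=13: emit PLUS '+'
pos=15: emit ID 'bar' (now at pos=18)
pos=18: enter STRING mode
pos=18: emit STR "a" (now at pos=21)
pos=22: emit EQ '='
pos=23: emit EQ '='
DONE. 6 tokens: [STR, PLUS, ID, STR, EQ, EQ]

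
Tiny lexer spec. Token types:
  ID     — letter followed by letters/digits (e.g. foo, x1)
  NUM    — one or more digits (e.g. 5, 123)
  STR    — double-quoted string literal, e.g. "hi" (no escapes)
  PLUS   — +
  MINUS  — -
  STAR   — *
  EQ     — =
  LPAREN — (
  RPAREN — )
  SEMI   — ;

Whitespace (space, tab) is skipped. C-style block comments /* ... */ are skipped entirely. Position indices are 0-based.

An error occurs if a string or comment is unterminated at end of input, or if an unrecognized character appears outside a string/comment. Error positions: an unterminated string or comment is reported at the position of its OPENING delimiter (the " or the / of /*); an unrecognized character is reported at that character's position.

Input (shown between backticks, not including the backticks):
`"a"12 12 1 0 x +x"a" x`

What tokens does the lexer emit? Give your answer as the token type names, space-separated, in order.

Answer: STR NUM NUM NUM NUM ID PLUS ID STR ID

Derivation:
pos=0: enter STRING mode
pos=0: emit STR "a" (now at pos=3)
pos=3: emit NUM '12' (now at pos=5)
pos=6: emit NUM '12' (now at pos=8)
pos=9: emit NUM '1' (now at pos=10)
pos=11: emit NUM '0' (now at pos=12)
pos=13: emit ID 'x' (now at pos=14)
pos=15: emit PLUS '+'
pos=16: emit ID 'x' (now at pos=17)
pos=17: enter STRING mode
pos=17: emit STR "a" (now at pos=20)
pos=21: emit ID 'x' (now at pos=22)
DONE. 10 tokens: [STR, NUM, NUM, NUM, NUM, ID, PLUS, ID, STR, ID]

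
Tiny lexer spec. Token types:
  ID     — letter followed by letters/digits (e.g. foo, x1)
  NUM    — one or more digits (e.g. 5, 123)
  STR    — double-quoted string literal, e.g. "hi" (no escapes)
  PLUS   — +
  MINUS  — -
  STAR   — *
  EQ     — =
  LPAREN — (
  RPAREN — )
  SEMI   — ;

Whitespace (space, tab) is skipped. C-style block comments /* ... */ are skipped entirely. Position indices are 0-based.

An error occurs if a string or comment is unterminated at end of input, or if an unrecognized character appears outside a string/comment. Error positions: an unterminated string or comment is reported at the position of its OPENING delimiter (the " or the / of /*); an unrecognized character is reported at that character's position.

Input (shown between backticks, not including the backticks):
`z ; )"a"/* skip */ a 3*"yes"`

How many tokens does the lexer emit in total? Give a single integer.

pos=0: emit ID 'z' (now at pos=1)
pos=2: emit SEMI ';'
pos=4: emit RPAREN ')'
pos=5: enter STRING mode
pos=5: emit STR "a" (now at pos=8)
pos=8: enter COMMENT mode (saw '/*')
exit COMMENT mode (now at pos=18)
pos=19: emit ID 'a' (now at pos=20)
pos=21: emit NUM '3' (now at pos=22)
pos=22: emit STAR '*'
pos=23: enter STRING mode
pos=23: emit STR "yes" (now at pos=28)
DONE. 8 tokens: [ID, SEMI, RPAREN, STR, ID, NUM, STAR, STR]

Answer: 8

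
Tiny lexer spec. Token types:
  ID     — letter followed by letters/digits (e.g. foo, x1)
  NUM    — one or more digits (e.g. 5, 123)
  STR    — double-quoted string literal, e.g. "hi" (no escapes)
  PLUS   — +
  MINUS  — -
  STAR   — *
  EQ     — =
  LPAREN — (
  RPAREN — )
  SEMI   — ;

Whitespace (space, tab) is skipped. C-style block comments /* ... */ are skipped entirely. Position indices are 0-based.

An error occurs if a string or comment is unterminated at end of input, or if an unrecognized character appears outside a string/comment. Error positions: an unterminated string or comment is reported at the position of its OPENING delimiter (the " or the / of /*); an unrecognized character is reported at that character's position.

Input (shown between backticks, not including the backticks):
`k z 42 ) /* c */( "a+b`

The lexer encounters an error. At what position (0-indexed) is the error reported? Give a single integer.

pos=0: emit ID 'k' (now at pos=1)
pos=2: emit ID 'z' (now at pos=3)
pos=4: emit NUM '42' (now at pos=6)
pos=7: emit RPAREN ')'
pos=9: enter COMMENT mode (saw '/*')
exit COMMENT mode (now at pos=16)
pos=16: emit LPAREN '('
pos=18: enter STRING mode
pos=18: ERROR — unterminated string

Answer: 18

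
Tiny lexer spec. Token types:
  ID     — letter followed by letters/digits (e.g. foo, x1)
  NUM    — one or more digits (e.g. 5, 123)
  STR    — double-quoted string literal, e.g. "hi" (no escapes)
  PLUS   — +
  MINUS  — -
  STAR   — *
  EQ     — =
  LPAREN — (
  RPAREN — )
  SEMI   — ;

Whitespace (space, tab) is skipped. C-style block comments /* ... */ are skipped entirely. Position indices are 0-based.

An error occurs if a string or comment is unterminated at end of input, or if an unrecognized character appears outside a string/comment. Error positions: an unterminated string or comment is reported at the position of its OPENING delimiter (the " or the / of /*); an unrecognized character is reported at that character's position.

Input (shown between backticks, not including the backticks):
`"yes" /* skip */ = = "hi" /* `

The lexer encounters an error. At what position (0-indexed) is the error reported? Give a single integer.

pos=0: enter STRING mode
pos=0: emit STR "yes" (now at pos=5)
pos=6: enter COMMENT mode (saw '/*')
exit COMMENT mode (now at pos=16)
pos=17: emit EQ '='
pos=19: emit EQ '='
pos=21: enter STRING mode
pos=21: emit STR "hi" (now at pos=25)
pos=26: enter COMMENT mode (saw '/*')
pos=26: ERROR — unterminated comment (reached EOF)

Answer: 26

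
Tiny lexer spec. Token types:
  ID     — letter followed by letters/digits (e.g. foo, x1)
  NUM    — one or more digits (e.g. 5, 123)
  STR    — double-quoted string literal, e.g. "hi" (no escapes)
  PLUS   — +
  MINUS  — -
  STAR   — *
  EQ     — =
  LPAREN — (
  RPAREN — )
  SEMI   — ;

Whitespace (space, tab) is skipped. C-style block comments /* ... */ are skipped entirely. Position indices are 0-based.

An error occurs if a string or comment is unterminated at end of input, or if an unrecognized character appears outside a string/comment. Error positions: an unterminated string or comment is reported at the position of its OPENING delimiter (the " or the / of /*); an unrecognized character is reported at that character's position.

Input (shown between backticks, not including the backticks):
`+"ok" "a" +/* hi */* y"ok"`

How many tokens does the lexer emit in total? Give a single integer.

pos=0: emit PLUS '+'
pos=1: enter STRING mode
pos=1: emit STR "ok" (now at pos=5)
pos=6: enter STRING mode
pos=6: emit STR "a" (now at pos=9)
pos=10: emit PLUS '+'
pos=11: enter COMMENT mode (saw '/*')
exit COMMENT mode (now at pos=19)
pos=19: emit STAR '*'
pos=21: emit ID 'y' (now at pos=22)
pos=22: enter STRING mode
pos=22: emit STR "ok" (now at pos=26)
DONE. 7 tokens: [PLUS, STR, STR, PLUS, STAR, ID, STR]

Answer: 7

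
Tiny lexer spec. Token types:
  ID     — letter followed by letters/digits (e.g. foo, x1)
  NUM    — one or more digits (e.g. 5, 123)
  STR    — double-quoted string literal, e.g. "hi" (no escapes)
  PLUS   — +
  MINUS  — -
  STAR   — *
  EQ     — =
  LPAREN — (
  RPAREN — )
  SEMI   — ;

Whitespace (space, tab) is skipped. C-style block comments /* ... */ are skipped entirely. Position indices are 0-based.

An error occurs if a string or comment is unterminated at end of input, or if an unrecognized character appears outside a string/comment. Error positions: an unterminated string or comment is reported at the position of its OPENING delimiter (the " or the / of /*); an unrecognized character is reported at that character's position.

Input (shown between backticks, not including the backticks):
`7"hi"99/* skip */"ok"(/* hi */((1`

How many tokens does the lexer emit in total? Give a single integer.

pos=0: emit NUM '7' (now at pos=1)
pos=1: enter STRING mode
pos=1: emit STR "hi" (now at pos=5)
pos=5: emit NUM '99' (now at pos=7)
pos=7: enter COMMENT mode (saw '/*')
exit COMMENT mode (now at pos=17)
pos=17: enter STRING mode
pos=17: emit STR "ok" (now at pos=21)
pos=21: emit LPAREN '('
pos=22: enter COMMENT mode (saw '/*')
exit COMMENT mode (now at pos=30)
pos=30: emit LPAREN '('
pos=31: emit LPAREN '('
pos=32: emit NUM '1' (now at pos=33)
DONE. 8 tokens: [NUM, STR, NUM, STR, LPAREN, LPAREN, LPAREN, NUM]

Answer: 8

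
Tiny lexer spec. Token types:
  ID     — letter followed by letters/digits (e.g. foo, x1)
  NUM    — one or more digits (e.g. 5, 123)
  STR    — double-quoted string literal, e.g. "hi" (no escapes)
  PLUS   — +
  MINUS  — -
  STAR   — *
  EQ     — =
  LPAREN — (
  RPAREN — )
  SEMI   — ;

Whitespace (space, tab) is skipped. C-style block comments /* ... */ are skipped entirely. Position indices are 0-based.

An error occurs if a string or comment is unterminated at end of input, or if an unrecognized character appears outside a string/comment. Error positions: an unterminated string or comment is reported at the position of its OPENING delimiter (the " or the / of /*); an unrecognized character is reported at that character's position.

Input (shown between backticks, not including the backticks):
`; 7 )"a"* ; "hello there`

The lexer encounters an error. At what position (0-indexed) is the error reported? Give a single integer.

Answer: 12

Derivation:
pos=0: emit SEMI ';'
pos=2: emit NUM '7' (now at pos=3)
pos=4: emit RPAREN ')'
pos=5: enter STRING mode
pos=5: emit STR "a" (now at pos=8)
pos=8: emit STAR '*'
pos=10: emit SEMI ';'
pos=12: enter STRING mode
pos=12: ERROR — unterminated string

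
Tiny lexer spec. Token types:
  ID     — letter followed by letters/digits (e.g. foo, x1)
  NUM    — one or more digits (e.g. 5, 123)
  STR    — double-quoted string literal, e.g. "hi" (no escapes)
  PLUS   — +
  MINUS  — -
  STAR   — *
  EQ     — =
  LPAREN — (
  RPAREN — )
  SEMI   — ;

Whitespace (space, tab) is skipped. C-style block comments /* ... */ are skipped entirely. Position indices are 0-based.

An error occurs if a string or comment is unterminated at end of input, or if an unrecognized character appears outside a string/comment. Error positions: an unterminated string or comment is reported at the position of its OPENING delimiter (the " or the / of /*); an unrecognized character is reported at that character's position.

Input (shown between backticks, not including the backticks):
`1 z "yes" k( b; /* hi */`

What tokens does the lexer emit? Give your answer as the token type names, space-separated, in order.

Answer: NUM ID STR ID LPAREN ID SEMI

Derivation:
pos=0: emit NUM '1' (now at pos=1)
pos=2: emit ID 'z' (now at pos=3)
pos=4: enter STRING mode
pos=4: emit STR "yes" (now at pos=9)
pos=10: emit ID 'k' (now at pos=11)
pos=11: emit LPAREN '('
pos=13: emit ID 'b' (now at pos=14)
pos=14: emit SEMI ';'
pos=16: enter COMMENT mode (saw '/*')
exit COMMENT mode (now at pos=24)
DONE. 7 tokens: [NUM, ID, STR, ID, LPAREN, ID, SEMI]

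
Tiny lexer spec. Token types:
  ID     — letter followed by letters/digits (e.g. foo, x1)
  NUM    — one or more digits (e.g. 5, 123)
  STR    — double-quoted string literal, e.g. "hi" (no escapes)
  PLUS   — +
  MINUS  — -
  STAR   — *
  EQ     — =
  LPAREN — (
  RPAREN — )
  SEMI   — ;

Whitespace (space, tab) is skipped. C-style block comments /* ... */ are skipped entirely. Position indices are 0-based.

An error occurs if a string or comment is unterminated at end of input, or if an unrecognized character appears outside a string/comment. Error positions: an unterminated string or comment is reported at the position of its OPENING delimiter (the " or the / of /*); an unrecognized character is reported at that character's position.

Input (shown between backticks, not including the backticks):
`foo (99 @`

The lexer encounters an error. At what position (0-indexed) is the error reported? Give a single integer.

pos=0: emit ID 'foo' (now at pos=3)
pos=4: emit LPAREN '('
pos=5: emit NUM '99' (now at pos=7)
pos=8: ERROR — unrecognized char '@'

Answer: 8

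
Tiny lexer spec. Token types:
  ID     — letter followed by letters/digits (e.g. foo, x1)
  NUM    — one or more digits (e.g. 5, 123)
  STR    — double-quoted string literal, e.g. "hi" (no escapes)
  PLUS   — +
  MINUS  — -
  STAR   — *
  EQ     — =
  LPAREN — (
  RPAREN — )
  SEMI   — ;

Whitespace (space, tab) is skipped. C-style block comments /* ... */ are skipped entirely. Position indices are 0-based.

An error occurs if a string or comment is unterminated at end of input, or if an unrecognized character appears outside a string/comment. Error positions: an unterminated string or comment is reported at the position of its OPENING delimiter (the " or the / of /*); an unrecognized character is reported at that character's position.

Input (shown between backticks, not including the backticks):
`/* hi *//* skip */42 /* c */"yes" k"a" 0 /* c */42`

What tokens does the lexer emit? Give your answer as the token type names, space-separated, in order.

Answer: NUM STR ID STR NUM NUM

Derivation:
pos=0: enter COMMENT mode (saw '/*')
exit COMMENT mode (now at pos=8)
pos=8: enter COMMENT mode (saw '/*')
exit COMMENT mode (now at pos=18)
pos=18: emit NUM '42' (now at pos=20)
pos=21: enter COMMENT mode (saw '/*')
exit COMMENT mode (now at pos=28)
pos=28: enter STRING mode
pos=28: emit STR "yes" (now at pos=33)
pos=34: emit ID 'k' (now at pos=35)
pos=35: enter STRING mode
pos=35: emit STR "a" (now at pos=38)
pos=39: emit NUM '0' (now at pos=40)
pos=41: enter COMMENT mode (saw '/*')
exit COMMENT mode (now at pos=48)
pos=48: emit NUM '42' (now at pos=50)
DONE. 6 tokens: [NUM, STR, ID, STR, NUM, NUM]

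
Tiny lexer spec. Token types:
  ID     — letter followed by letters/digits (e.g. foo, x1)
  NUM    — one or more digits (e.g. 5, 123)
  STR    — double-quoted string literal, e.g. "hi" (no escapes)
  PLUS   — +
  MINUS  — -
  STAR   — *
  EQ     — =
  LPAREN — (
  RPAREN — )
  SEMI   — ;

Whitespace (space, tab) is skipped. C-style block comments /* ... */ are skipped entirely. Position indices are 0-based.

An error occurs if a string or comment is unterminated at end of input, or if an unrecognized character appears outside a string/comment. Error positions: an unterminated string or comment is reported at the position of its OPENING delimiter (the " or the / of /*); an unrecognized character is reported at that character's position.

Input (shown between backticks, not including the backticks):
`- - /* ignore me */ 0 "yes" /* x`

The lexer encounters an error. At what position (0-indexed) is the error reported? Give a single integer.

Answer: 28

Derivation:
pos=0: emit MINUS '-'
pos=2: emit MINUS '-'
pos=4: enter COMMENT mode (saw '/*')
exit COMMENT mode (now at pos=19)
pos=20: emit NUM '0' (now at pos=21)
pos=22: enter STRING mode
pos=22: emit STR "yes" (now at pos=27)
pos=28: enter COMMENT mode (saw '/*')
pos=28: ERROR — unterminated comment (reached EOF)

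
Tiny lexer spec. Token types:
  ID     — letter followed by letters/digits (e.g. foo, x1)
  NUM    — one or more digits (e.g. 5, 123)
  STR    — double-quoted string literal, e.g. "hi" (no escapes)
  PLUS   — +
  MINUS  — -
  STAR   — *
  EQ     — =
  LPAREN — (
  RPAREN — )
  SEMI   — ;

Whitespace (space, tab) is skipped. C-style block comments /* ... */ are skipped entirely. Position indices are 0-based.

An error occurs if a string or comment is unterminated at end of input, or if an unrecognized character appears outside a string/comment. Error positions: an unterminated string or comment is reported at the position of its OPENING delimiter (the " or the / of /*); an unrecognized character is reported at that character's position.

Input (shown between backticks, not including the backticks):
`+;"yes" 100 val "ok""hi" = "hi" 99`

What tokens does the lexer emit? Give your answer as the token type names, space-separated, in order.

pos=0: emit PLUS '+'
pos=1: emit SEMI ';'
pos=2: enter STRING mode
pos=2: emit STR "yes" (now at pos=7)
pos=8: emit NUM '100' (now at pos=11)
pos=12: emit ID 'val' (now at pos=15)
pos=16: enter STRING mode
pos=16: emit STR "ok" (now at pos=20)
pos=20: enter STRING mode
pos=20: emit STR "hi" (now at pos=24)
pos=25: emit EQ '='
pos=27: enter STRING mode
pos=27: emit STR "hi" (now at pos=31)
pos=32: emit NUM '99' (now at pos=34)
DONE. 10 tokens: [PLUS, SEMI, STR, NUM, ID, STR, STR, EQ, STR, NUM]

Answer: PLUS SEMI STR NUM ID STR STR EQ STR NUM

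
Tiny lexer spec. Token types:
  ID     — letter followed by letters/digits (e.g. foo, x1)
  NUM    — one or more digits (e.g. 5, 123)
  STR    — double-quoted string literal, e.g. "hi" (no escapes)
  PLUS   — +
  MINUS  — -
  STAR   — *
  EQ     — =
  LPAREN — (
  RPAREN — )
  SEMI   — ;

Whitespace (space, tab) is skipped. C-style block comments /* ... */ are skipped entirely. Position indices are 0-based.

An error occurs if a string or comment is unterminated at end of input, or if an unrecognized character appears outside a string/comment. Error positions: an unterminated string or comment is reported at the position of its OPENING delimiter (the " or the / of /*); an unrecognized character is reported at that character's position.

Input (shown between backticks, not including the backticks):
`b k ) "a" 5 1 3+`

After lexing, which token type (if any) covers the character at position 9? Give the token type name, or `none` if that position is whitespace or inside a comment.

pos=0: emit ID 'b' (now at pos=1)
pos=2: emit ID 'k' (now at pos=3)
pos=4: emit RPAREN ')'
pos=6: enter STRING mode
pos=6: emit STR "a" (now at pos=9)
pos=10: emit NUM '5' (now at pos=11)
pos=12: emit NUM '1' (now at pos=13)
pos=14: emit NUM '3' (now at pos=15)
pos=15: emit PLUS '+'
DONE. 8 tokens: [ID, ID, RPAREN, STR, NUM, NUM, NUM, PLUS]
Position 9: char is ' ' -> none

Answer: none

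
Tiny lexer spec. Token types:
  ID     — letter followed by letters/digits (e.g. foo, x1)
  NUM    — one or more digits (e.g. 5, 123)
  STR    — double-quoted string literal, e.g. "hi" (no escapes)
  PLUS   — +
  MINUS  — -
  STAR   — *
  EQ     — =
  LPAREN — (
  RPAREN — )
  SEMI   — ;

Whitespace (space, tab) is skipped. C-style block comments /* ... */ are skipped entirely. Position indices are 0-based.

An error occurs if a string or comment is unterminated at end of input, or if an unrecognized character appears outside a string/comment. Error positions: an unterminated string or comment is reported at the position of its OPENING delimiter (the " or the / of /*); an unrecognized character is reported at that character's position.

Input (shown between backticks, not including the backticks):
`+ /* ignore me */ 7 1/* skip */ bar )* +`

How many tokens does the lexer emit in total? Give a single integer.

Answer: 7

Derivation:
pos=0: emit PLUS '+'
pos=2: enter COMMENT mode (saw '/*')
exit COMMENT mode (now at pos=17)
pos=18: emit NUM '7' (now at pos=19)
pos=20: emit NUM '1' (now at pos=21)
pos=21: enter COMMENT mode (saw '/*')
exit COMMENT mode (now at pos=31)
pos=32: emit ID 'bar' (now at pos=35)
pos=36: emit RPAREN ')'
pos=37: emit STAR '*'
pos=39: emit PLUS '+'
DONE. 7 tokens: [PLUS, NUM, NUM, ID, RPAREN, STAR, PLUS]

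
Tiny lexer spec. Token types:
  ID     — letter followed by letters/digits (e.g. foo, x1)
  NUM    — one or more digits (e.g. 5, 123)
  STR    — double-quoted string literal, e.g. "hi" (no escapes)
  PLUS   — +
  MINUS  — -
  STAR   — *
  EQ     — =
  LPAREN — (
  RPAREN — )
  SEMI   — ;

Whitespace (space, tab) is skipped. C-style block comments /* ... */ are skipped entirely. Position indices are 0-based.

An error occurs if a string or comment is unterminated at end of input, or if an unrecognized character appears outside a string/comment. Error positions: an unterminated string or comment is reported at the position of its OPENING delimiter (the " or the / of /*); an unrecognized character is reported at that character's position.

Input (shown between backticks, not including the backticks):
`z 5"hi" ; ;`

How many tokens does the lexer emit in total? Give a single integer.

pos=0: emit ID 'z' (now at pos=1)
pos=2: emit NUM '5' (now at pos=3)
pos=3: enter STRING mode
pos=3: emit STR "hi" (now at pos=7)
pos=8: emit SEMI ';'
pos=10: emit SEMI ';'
DONE. 5 tokens: [ID, NUM, STR, SEMI, SEMI]

Answer: 5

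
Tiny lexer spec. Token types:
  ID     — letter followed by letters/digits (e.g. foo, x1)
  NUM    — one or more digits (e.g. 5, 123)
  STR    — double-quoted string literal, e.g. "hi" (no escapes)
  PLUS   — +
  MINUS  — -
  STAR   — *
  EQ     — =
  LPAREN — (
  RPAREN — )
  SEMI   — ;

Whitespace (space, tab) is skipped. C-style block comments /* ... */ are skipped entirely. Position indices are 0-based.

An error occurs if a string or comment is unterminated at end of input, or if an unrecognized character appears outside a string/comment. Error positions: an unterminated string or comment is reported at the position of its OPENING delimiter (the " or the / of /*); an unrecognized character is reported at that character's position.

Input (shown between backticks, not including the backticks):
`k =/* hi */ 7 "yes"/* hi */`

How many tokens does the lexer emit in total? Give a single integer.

pos=0: emit ID 'k' (now at pos=1)
pos=2: emit EQ '='
pos=3: enter COMMENT mode (saw '/*')
exit COMMENT mode (now at pos=11)
pos=12: emit NUM '7' (now at pos=13)
pos=14: enter STRING mode
pos=14: emit STR "yes" (now at pos=19)
pos=19: enter COMMENT mode (saw '/*')
exit COMMENT mode (now at pos=27)
DONE. 4 tokens: [ID, EQ, NUM, STR]

Answer: 4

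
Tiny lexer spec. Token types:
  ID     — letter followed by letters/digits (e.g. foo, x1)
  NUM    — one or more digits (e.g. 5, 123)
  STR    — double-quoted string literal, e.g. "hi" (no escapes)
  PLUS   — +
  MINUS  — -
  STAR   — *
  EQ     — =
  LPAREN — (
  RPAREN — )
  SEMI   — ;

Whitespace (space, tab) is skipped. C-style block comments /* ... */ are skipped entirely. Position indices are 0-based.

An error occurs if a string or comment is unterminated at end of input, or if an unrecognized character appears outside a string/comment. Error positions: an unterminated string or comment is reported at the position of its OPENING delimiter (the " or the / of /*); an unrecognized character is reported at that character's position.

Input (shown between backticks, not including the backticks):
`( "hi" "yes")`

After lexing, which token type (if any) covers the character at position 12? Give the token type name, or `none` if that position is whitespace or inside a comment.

Answer: RPAREN

Derivation:
pos=0: emit LPAREN '('
pos=2: enter STRING mode
pos=2: emit STR "hi" (now at pos=6)
pos=7: enter STRING mode
pos=7: emit STR "yes" (now at pos=12)
pos=12: emit RPAREN ')'
DONE. 4 tokens: [LPAREN, STR, STR, RPAREN]
Position 12: char is ')' -> RPAREN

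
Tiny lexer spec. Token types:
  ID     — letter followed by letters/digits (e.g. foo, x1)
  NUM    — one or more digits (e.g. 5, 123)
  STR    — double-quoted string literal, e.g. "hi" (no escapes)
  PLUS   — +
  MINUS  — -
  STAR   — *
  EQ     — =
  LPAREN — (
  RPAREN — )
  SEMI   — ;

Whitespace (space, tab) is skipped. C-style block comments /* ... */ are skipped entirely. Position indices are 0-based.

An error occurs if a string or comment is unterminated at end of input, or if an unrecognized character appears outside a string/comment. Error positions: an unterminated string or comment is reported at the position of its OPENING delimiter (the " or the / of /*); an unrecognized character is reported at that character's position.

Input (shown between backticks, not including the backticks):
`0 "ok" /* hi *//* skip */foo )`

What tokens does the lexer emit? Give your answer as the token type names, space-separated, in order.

Answer: NUM STR ID RPAREN

Derivation:
pos=0: emit NUM '0' (now at pos=1)
pos=2: enter STRING mode
pos=2: emit STR "ok" (now at pos=6)
pos=7: enter COMMENT mode (saw '/*')
exit COMMENT mode (now at pos=15)
pos=15: enter COMMENT mode (saw '/*')
exit COMMENT mode (now at pos=25)
pos=25: emit ID 'foo' (now at pos=28)
pos=29: emit RPAREN ')'
DONE. 4 tokens: [NUM, STR, ID, RPAREN]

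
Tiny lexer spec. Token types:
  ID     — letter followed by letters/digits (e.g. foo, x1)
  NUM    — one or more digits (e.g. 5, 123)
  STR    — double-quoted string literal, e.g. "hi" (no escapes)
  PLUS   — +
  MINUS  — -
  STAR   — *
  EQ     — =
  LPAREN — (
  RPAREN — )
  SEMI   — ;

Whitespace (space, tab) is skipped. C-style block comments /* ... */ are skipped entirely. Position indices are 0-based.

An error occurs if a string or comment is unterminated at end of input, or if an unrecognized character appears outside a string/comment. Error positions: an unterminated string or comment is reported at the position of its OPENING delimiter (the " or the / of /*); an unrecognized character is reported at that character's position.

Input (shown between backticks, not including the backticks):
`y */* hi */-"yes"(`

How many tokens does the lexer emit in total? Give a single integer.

Answer: 5

Derivation:
pos=0: emit ID 'y' (now at pos=1)
pos=2: emit STAR '*'
pos=3: enter COMMENT mode (saw '/*')
exit COMMENT mode (now at pos=11)
pos=11: emit MINUS '-'
pos=12: enter STRING mode
pos=12: emit STR "yes" (now at pos=17)
pos=17: emit LPAREN '('
DONE. 5 tokens: [ID, STAR, MINUS, STR, LPAREN]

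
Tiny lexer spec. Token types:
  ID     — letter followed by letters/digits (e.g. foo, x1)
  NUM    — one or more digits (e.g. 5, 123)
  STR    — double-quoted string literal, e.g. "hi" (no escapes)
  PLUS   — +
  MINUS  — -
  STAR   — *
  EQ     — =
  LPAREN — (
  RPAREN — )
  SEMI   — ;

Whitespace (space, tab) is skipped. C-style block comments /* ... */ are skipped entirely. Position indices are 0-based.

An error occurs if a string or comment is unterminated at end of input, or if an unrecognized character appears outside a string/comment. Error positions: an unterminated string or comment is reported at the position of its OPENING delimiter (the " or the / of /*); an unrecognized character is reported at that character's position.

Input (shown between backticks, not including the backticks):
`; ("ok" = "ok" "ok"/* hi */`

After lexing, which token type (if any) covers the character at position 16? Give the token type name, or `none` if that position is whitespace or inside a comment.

Answer: STR

Derivation:
pos=0: emit SEMI ';'
pos=2: emit LPAREN '('
pos=3: enter STRING mode
pos=3: emit STR "ok" (now at pos=7)
pos=8: emit EQ '='
pos=10: enter STRING mode
pos=10: emit STR "ok" (now at pos=14)
pos=15: enter STRING mode
pos=15: emit STR "ok" (now at pos=19)
pos=19: enter COMMENT mode (saw '/*')
exit COMMENT mode (now at pos=27)
DONE. 6 tokens: [SEMI, LPAREN, STR, EQ, STR, STR]
Position 16: char is 'o' -> STR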